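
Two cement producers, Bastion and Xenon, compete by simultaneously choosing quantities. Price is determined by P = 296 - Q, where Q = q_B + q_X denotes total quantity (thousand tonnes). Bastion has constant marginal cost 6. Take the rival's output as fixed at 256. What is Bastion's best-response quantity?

With the rival's output fixed at 256, Bastion's profit is π_B = (296 - 256 - q_B)q_B - (6q_B) = (40 - q_B)q_B - (6q_B).
∂π_B/∂q_B = 34 - 2q_B = 0, so q_B = 17.

17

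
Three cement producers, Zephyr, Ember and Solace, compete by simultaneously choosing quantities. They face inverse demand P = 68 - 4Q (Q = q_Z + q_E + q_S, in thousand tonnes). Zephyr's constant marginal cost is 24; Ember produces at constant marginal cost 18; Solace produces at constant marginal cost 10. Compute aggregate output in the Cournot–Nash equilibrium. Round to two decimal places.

9.50

Zephyr's profit: π_Z = (68 - 4Q)q_Z - (24q_Z). Setting ∂π_Z/∂q_Z = 0: 44 - 8q_Z - 4(q_E + q_S) = 0.
Ember's profit: π_E = (68 - 4Q)q_E - (18q_E). Setting ∂π_E/∂q_E = 0: 50 - 8q_E - 4(q_Z + q_S) = 0.
Solace's first-order condition: 58 - 8q_S - 4(q_Z + q_E) = 0.
Adding the 3 first-order conditions: 152 − 16Q = 0, so Q = 19/2.
Back-substituting: q_Z = (44 − 38)/4 = 3/2, q_E = (50 − 38)/4 = 3, q_S = (58 − 38)/4 = 5.
Total output Q = 3/2 + 3 + 5 = 19/2.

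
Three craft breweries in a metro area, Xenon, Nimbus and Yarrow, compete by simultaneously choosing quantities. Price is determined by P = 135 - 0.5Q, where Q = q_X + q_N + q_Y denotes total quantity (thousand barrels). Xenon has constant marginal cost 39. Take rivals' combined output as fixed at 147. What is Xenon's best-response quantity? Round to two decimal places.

22.50

With rivals' combined output fixed at 147, Xenon's profit is π_X = (135 - (1/2)·147 - (1/2)q_X)q_X - (39q_X) = (123/2 - (1/2)q_X)q_X - (39q_X).
∂π_X/∂q_X = 45/2 - q_X = 0, so q_X = 45/2.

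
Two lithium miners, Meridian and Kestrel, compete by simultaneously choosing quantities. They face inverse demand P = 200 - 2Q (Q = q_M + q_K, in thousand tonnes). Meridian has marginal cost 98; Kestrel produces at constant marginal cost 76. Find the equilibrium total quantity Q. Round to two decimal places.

Meridian's profit: π_M = (200 - 2Q)q_M - (98q_M). Setting ∂π_M/∂q_M = 0: 102 - 4q_M - 2(q_K) = 0.
Kestrel's profit: π_K = (200 - 2Q)q_K - (76q_K). Setting ∂π_K/∂q_K = 0: 124 - 4q_K - 2(q_M) = 0.
Rearranging gives the reaction functions q_M = (102 - 2q_K)/4 and q_K = (124 - 2q_M)/4.
Solving the pair: q_M = 40/3, q_K = 73/3.
Total output Q = 40/3 + 73/3 = 113/3.

37.67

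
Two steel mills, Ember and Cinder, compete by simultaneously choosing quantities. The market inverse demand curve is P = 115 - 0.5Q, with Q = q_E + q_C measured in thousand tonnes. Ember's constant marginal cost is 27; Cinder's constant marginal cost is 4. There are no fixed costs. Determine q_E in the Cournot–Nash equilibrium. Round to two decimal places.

43.33

Ember's profit: π_E = (115 - 0.5Q)q_E - (27q_E). Setting ∂π_E/∂q_E = 0: 88 - q_E - (1/2)(q_C) = 0.
Cinder's first-order condition: 111 - q_C - (1/2)(q_E) = 0.
So q_E = (88 - (1/2)q_C) and q_C = (111 - (1/2)q_E).
Solving the pair: q_E = 130/3, q_C = 268/3.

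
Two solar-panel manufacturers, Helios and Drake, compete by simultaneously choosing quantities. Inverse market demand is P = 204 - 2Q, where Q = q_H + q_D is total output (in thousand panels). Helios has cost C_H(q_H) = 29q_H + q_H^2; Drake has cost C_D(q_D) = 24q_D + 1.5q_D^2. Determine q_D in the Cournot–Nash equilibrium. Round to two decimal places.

Helios's profit: π_H = (204 - 2Q)q_H - (29q_H + q_H²). Setting ∂π_H/∂q_H = 0: 175 - 6q_H - 2(q_D) = 0.
Drake's first-order condition: 180 - 7q_D - 2(q_H) = 0.
So q_H = (175 - 2q_D)/6 and q_D = (180 - 2q_H)/7.
Solving the pair: q_H = 865/38, q_D = 365/19.

19.21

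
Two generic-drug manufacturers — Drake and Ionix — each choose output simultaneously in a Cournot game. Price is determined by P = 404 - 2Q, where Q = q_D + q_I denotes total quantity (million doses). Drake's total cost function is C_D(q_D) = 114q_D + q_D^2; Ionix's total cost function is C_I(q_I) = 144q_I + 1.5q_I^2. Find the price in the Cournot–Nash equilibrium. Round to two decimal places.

Drake's profit: π_D = (404 - 2Q)q_D - (114q_D + q_D²). Setting ∂π_D/∂q_D = 0: 290 - 6q_D - 2(q_I) = 0.
Ionix's first-order condition: 260 - 7q_I - 2(q_D) = 0.
Rearranging gives the reaction functions q_D = (290 - 2q_I)/6 and q_I = (260 - 2q_D)/7.
Solving the pair: q_D = 755/19, q_I = 490/19.
Total output Q = 1245/19, so price P = 404 - 2·(1245/19) = 272.9474.

272.95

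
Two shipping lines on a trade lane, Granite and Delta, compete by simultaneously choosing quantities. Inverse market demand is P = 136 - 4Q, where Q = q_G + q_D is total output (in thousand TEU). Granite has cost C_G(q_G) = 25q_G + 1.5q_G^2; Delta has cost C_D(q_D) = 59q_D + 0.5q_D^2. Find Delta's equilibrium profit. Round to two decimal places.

Granite's profit: π_G = (136 - 4Q)q_G - (25q_G + (3/2)q_G²). Setting ∂π_G/∂q_G = 0: 111 - 11q_G - 4(q_D) = 0.
Delta's first-order condition: 77 - 9q_D - 4(q_G) = 0.
Best responses: q_G = (111 - 4q_D)/11, q_D = (77 - 4q_G)/9.
Solving the pair: q_G = 691/83, q_D = 403/83.
Price P = 136 - 4·(1094/83) = 83.2771.
Delta's profit: 83.2771·(403/83) - 59·(403/83) - (1/2)(403/83)² = 106.0880.

106.09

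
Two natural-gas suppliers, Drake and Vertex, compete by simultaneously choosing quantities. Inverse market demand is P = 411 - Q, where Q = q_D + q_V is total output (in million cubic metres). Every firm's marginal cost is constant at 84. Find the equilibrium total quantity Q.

A representative firm's profit is π_i = q_i(411 - Q) - 84q_i.
Setting ∂π_i/∂q_i = 0 with rivals' quantities fixed: 327 - 2q_i - q_j = 0.
By symmetry each firm produces the same amount; substituting q_j = q_i yields q_i = 327/3 = 109.
Total output Q = 109 + 109 = 218.

218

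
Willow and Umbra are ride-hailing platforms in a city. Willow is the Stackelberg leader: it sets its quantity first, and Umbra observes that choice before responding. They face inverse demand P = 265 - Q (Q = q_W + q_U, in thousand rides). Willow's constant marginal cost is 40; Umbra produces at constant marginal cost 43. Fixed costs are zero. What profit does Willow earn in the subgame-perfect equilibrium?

The follower Umbra best-responds to any q_W: π_U = (265 - Q)q_U - 43q_U.
Setting the follower's marginal profit to zero, 222 - q_W - 2q_U = 0, i.e. q_U = (222 - q_W)/2.
The leader anticipates this reaction. Substituting into P = 265 - Q gives P = 154 - (1/2)q_W, so π_W = (154 - (1/2)q_W)q_W - 40q_W.
Maximising: ∂π_W/∂q_W = 114 - q_W = 0, giving q_W = 114.
Then q_U = (222 - 114)/2 = 54.
Price P = 265 - 168 = 97.
Willow's profit: (97 - 40)·114 = 6498.

6498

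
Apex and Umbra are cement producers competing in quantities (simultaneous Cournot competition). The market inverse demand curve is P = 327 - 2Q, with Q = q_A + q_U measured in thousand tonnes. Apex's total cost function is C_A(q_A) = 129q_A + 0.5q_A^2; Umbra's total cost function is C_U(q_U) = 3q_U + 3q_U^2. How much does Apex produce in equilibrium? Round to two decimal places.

28.96

Apex's profit: π_A = (327 - 2Q)q_A - (129q_A + (1/2)q_A²). Setting ∂π_A/∂q_A = 0: 198 - 5q_A - 2(q_U) = 0.
Umbra's profit: π_U = (327 - 2Q)q_U - (3q_U + 3q_U²). Setting ∂π_U/∂q_U = 0: 324 - 10q_U - 2(q_A) = 0.
So q_A = (198 - 2q_U)/5 and q_U = (324 - 2q_A)/10.
Substituting one into the other gives q_A = 666/23 and q_U = 612/23.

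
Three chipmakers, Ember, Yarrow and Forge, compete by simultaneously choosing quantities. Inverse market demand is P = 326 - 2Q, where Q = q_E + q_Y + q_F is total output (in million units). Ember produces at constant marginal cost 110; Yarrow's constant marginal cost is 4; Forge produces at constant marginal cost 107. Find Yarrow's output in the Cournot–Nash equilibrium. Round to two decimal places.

66.38

Ember's profit: π_E = (326 - 2Q)q_E - (110q_E). Setting ∂π_E/∂q_E = 0: 216 - 4q_E - 2(q_Y + q_F) = 0.
Yarrow's first-order condition: 322 - 4q_Y - 2(q_E + q_F) = 0.
Forge's profit: π_F = (326 - 2Q)q_F - (107q_F). Setting ∂π_F/∂q_F = 0: 219 - 4q_F - 2(q_E + q_Y) = 0.
Summing all 3 equations gives 757 − 8Q = 0, hence Q = 757/8.
Back-substituting: q_E = (216 − 757/4)/2 = 107/8, q_Y = (322 − 757/4)/2 = 531/8, q_F = (219 − 757/4)/2 = 119/8.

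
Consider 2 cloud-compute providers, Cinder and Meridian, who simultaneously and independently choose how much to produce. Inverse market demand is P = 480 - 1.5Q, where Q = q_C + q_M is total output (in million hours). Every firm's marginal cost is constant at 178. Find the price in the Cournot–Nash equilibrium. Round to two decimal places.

A representative firm's profit is π_i = q_i(480 - 1.5Q) - 178q_i.
First-order condition (treating rivals' output as given): 302 - 3q_i - (3/2)q_j = 0.
By symmetry each firm produces the same amount; substituting q_j = q_i yields q_i = 302/(9/2) = 604/9.
Total output Q = 1208/9, so price P = 480 - (3/2)·(1208/9) = 836/3.

278.67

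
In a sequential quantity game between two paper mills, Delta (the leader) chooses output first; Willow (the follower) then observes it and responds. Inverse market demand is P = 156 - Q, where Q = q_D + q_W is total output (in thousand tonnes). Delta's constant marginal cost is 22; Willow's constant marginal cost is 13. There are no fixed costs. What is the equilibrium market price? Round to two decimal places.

Solve by backward induction. Given q_D, the follower Willow maximises π_W = (156 - q_D - q_W)q_W - 13q_W.
∂π_W/∂q_W = 143 - q_D - 2q_W = 0 gives the reaction function q_W = (143 - q_D)/2.
Delta substitutes q_W(q_D) into its own profit: π_D = q_D(156 - q_D - (143 - q_D)/2) - 22q_D = (169/2 - (1/2)q_D)q_D - 22q_D.
Maximising: ∂π_D/∂q_D = 125/2 - q_D = 0, giving q_D = 125/2.
Then q_W = (143 - 125/2)/2 = 161/4.
Total output Q = 411/4, so price P = 156 - 411/4 = 213/4.

53.25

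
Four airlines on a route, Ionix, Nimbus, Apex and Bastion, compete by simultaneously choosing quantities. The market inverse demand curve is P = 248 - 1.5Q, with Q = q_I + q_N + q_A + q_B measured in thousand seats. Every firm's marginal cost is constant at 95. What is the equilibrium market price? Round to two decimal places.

Each firm earns π_i = (248 - 1.5Q)q_i - 95q_i.
First-order condition (treating rivals' output as given): 153 - 3q_i - (3/2)·Σ_{j≠i} q_j = 0.
By symmetry each firm produces the same amount; substituting Σ_{j≠i} q_j = 3q_i yields q_i = 153/(15/2) = 102/5.
Total output Q = 408/5, so price P = 248 - (3/2)·(408/5) = 628/5.

125.60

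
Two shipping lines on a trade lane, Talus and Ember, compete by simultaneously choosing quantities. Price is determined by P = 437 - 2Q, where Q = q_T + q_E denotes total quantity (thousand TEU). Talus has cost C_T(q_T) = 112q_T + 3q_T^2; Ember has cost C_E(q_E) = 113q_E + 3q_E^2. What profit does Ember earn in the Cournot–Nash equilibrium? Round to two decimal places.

Talus's profit: π_T = (437 - 2Q)q_T - (112q_T + 3q_T²). Setting ∂π_T/∂q_T = 0: 325 - 10q_T - 2(q_E) = 0.
Ember's first-order condition: 324 - 10q_E - 2(q_T) = 0.
So q_T = (325 - 2q_E)/10 and q_E = (324 - 2q_T)/10.
Solving the pair: q_T = 1301/48, q_E = 1295/48.
Price P = 437 - 2·(649/12) = 1973/6.
Ember's profit: (1973/6)·(1295/48) - 113·(1295/48) - 3(1295/48)² = 3639.3772.

3639.38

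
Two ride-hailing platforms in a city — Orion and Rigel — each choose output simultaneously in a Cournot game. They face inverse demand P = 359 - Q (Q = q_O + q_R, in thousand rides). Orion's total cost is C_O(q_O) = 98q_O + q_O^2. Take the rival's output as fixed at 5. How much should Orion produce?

With the rival's output fixed at 5, Orion's profit is π_O = (359 - 5 - q_O)q_O - (98q_O + q_O²) = (354 - q_O)q_O - (98q_O + q_O²).
∂π_O/∂q_O = 256 - 4q_O = 0, so q_O = 64.

64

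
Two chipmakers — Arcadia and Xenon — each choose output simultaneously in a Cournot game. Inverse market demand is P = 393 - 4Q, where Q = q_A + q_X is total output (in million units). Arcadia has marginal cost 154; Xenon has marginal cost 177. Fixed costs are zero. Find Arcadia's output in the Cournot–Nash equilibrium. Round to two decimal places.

21.83

Arcadia's profit: π_A = (393 - 4Q)q_A - (154q_A). Setting ∂π_A/∂q_A = 0: 239 - 8q_A - 4(q_X) = 0.
Xenon's first-order condition: 216 - 8q_X - 4(q_A) = 0.
Rearranging gives the reaction functions q_A = (239 - 4q_X)/8 and q_X = (216 - 4q_A)/8.
Solving the pair: q_A = 131/6, q_X = 193/12.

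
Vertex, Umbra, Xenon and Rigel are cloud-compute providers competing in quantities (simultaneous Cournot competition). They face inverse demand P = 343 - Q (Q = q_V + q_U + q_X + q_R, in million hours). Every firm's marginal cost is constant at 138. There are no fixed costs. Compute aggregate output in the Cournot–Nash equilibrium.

164

Each firm earns π_i = (343 - Q)q_i - 138q_i.
First-order condition (treating rivals' output as given): 205 - 2q_i - Σ_{j≠i} q_j = 0.
With identical firms every q_j equals q_i, so Σ_{j≠i} q_j = 3q_i and 205 = 5q_i, giving q_i = 41.
Total output Q = 41 + 41 + 41 + 41 = 164.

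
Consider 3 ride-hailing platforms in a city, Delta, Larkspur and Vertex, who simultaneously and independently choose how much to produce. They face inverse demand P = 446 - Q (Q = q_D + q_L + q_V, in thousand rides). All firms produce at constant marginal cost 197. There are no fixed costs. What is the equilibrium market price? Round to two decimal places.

A representative firm's profit is π_i = q_i(446 - Q) - 197q_i.
First-order condition (treating rivals' output as given): 249 - 2q_i - Σ_{j≠i} q_j = 0.
With identical firms every q_j equals q_i, so Σ_{j≠i} q_j = 2q_i and 249 = 4q_i, giving q_i = 249/4.
Total output Q = 747/4, so price P = 446 - 747/4 = 1037/4.

259.25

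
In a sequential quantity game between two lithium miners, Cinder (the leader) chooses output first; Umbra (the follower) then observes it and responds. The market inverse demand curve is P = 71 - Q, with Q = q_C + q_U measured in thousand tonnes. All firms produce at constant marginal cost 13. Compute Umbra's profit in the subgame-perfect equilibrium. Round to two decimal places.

210.25

Solve by backward induction. Given q_C, the follower Umbra maximises π_U = (71 - q_C - q_U)q_U - 13q_U.
Setting the follower's marginal profit to zero, 58 - q_C - 2q_U = 0, i.e. q_U = (58 - q_C)/2.
Cinder substitutes q_U(q_C) into its own profit: π_C = q_C(71 - q_C - (58 - q_C)/2) - 13q_C = (42 - (1/2)q_C)q_C - 13q_C.
Maximising: ∂π_C/∂q_C = 29 - q_C = 0, giving q_C = 29.
Then q_U = (58 - 29)/2 = 29/2.
Price P = 71 - 87/2 = 55/2.
Umbra's profit: (55/2 - 13)·(29/2) = 841/4.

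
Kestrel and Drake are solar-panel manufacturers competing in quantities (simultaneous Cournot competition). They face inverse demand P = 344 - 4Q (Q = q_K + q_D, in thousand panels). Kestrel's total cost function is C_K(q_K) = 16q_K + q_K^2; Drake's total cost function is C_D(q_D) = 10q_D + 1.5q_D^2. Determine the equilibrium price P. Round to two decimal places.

161.02

Kestrel's profit: π_K = (344 - 4Q)q_K - (16q_K + q_K²). Setting ∂π_K/∂q_K = 0: 328 - 10q_K - 4(q_D) = 0.
Drake's first-order condition: 334 - 11q_D - 4(q_K) = 0.
Best responses: q_K = (328 - 4q_D)/10, q_D = (334 - 4q_K)/11.
Substituting one into the other gives q_K = 1136/47 and q_D = 1014/47.
Total output Q = 45.7447, so price P = 344 - 4·45.7447 = 161.0213.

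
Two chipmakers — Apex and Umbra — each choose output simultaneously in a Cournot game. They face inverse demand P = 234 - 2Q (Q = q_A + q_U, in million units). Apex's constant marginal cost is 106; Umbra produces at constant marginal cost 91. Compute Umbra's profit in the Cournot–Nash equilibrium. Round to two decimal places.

1386.89

Apex's profit: π_A = (234 - 2Q)q_A - (106q_A). Setting ∂π_A/∂q_A = 0: 128 - 4q_A - 2(q_U) = 0.
Umbra's profit: π_U = (234 - 2Q)q_U - (91q_U). Setting ∂π_U/∂q_U = 0: 143 - 4q_U - 2(q_A) = 0.
Best responses: q_A = (128 - 2q_U)/4, q_U = (143 - 2q_A)/4.
Solving the pair: q_A = 113/6, q_U = 79/3.
Price P = 234 - 2·(271/6) = 431/3.
Umbra's profit: (431/3 - 91)·(79/3) = 1386.8889.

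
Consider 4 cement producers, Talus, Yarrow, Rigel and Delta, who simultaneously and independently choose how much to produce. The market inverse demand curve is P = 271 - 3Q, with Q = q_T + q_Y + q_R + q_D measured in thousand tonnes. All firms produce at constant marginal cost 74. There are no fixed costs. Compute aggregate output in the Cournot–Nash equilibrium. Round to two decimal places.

52.53

A representative firm's profit is π_i = q_i(271 - 3Q) - 74q_i.
Setting ∂π_i/∂q_i = 0 with rivals' quantities fixed: 197 - 6q_i - 3·Σ_{j≠i} q_j = 0.
With identical firms every q_j equals q_i, so Σ_{j≠i} q_j = 3q_i and 197 = 15q_i, giving q_i = 197/15.
Total output Q = 197/15 + 197/15 + 197/15 + 197/15 = 788/15.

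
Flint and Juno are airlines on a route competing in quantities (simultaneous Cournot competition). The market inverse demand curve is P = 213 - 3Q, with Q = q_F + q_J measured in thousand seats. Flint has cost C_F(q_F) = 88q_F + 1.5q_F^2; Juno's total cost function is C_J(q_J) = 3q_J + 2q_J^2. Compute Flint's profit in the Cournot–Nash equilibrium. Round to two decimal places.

Flint's profit: π_F = (213 - 3Q)q_F - (88q_F + (3/2)q_F²). Setting ∂π_F/∂q_F = 0: 125 - 9q_F - 3(q_J) = 0.
Juno's first-order condition: 210 - 10q_J - 3(q_F) = 0.
Rearranging gives the reaction functions q_F = (125 - 3q_J)/9 and q_J = (210 - 3q_F)/10.
Substituting one into the other gives q_F = 620/81 and q_J = 505/27.
Price P = 213 - 3·26.3580 = 133.9259.
Flint's profit: 133.9259·(620/81) - 88·(620/81) - (3/2)(620/81)² = 263.6488.

263.65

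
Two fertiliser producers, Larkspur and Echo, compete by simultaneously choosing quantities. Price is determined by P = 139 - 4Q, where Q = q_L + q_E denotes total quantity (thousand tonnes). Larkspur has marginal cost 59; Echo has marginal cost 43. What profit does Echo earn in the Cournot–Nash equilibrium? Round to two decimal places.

348.44

Larkspur's profit: π_L = (139 - 4Q)q_L - (59q_L). Setting ∂π_L/∂q_L = 0: 80 - 8q_L - 4(q_E) = 0.
Echo's first-order condition: 96 - 8q_E - 4(q_L) = 0.
Rearranging gives the reaction functions q_L = (80 - 4q_E)/8 and q_E = (96 - 4q_L)/8.
Substituting one into the other gives q_L = 16/3 and q_E = 28/3.
Price P = 139 - 4·(44/3) = 241/3.
Echo's profit: (241/3 - 43)·(28/3) = 348.4444.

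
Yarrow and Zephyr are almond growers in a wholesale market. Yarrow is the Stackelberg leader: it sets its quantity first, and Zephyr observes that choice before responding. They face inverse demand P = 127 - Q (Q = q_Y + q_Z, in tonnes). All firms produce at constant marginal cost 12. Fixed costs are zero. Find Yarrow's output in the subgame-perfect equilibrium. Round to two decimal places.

57.50

Solve by backward induction. Given q_Y, the follower Zephyr maximises π_Z = (127 - q_Y - q_Z)q_Z - 12q_Z.
Follower FOC: 115 - q_Y - 2q_Z = 0, so q_Z(q_Y) = (115 - q_Y)/2.
The leader anticipates this reaction. Substituting into P = 127 - Q gives P = 139/2 - (1/2)q_Y, so π_Y = (139/2 - (1/2)q_Y)q_Y - 12q_Y.
The leader's first-order condition 115/2 - q_Y = 0 yields q_Y = 115/2.
Then q_Z = (115 - 115/2)/2 = 115/4.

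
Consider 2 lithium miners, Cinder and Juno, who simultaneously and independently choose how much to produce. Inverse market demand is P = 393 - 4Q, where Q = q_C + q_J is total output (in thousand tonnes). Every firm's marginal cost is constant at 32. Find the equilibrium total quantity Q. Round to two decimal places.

A representative firm's profit is π_i = q_i(393 - 4Q) - 32q_i.
First-order condition (treating rivals' output as given): 361 - 8q_i - 4q_j = 0.
By symmetry each firm produces the same amount; substituting q_j = q_i yields q_i = 361/12.
Total output Q = 361/12 + 361/12 = 361/6.

60.17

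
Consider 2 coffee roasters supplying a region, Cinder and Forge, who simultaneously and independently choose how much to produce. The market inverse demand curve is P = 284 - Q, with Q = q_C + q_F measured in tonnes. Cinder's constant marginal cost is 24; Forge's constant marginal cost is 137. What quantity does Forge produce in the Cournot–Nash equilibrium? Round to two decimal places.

Cinder's profit: π_C = (284 - Q)q_C - (24q_C). Setting ∂π_C/∂q_C = 0: 260 - 2q_C - (q_F) = 0.
Forge's profit: π_F = (284 - Q)q_F - (137q_F). Setting ∂π_F/∂q_F = 0: 147 - 2q_F - (q_C) = 0.
So q_C = (260 - q_F)/2 and q_F = (147 - q_C)/2.
Substituting one into the other gives q_C = 373/3 and q_F = 34/3.

11.33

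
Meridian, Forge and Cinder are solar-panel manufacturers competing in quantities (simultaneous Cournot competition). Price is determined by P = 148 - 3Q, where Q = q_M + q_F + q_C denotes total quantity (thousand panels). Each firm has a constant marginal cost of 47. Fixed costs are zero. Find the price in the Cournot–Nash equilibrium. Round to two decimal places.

Each firm earns π_i = (148 - 3Q)q_i - 47q_i.
First-order condition (treating rivals' output as given): 101 - 6q_i - 3·Σ_{j≠i} q_j = 0.
By symmetry each firm produces the same amount; substituting Σ_{j≠i} q_j = 2q_i yields q_i = 101/12.
Total output Q = 101/4, so price P = 148 - 3·(101/4) = 289/4.

72.25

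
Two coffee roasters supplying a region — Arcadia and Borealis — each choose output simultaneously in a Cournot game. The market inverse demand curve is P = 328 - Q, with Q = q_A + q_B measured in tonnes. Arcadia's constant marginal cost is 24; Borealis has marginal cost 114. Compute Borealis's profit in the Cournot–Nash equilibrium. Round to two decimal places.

1708.44

Arcadia's profit: π_A = (328 - Q)q_A - (24q_A). Setting ∂π_A/∂q_A = 0: 304 - 2q_A - (q_B) = 0.
Borealis's profit: π_B = (328 - Q)q_B - (114q_B). Setting ∂π_B/∂q_B = 0: 214 - 2q_B - (q_A) = 0.
Rearranging gives the reaction functions q_A = (304 - q_B)/2 and q_B = (214 - q_A)/2.
Substituting one into the other gives q_A = 394/3 and q_B = 124/3.
Price P = 328 - 518/3 = 466/3.
Borealis's profit: (466/3 - 114)·(124/3) = 1708.4444.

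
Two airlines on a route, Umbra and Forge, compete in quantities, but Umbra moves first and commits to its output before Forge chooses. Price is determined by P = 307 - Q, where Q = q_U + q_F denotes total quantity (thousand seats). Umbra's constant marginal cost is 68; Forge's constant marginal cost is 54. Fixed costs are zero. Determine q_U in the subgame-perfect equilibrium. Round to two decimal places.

The follower Forge best-responds to any q_U: π_F = (307 - Q)q_F - 54q_F.
∂π_F/∂q_F = 253 - q_U - 2q_F = 0 gives the reaction function q_F = (253 - q_U)/2.
The leader anticipates this reaction. Substituting into P = 307 - Q gives P = 361/2 - (1/2)q_U, so π_U = (361/2 - (1/2)q_U)q_U - 68q_U.
Leader FOC: 225/2 - q_U = 0, so q_U = 225/2.
Then q_F = (253 - 225/2)/2 = 281/4.

112.50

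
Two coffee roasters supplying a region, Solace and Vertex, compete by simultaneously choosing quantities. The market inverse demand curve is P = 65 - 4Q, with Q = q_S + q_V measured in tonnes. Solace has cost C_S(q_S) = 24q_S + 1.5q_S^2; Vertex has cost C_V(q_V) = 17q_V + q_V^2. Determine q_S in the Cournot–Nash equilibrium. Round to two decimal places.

Solace's profit: π_S = (65 - 4Q)q_S - (24q_S + (3/2)q_S²). Setting ∂π_S/∂q_S = 0: 41 - 11q_S - 4(q_V) = 0.
Vertex's first-order condition: 48 - 10q_V - 4(q_S) = 0.
Best responses: q_S = (41 - 4q_V)/11, q_V = (48 - 4q_S)/10.
Substituting one into the other gives q_S = 109/47 and q_V = 182/47.

2.32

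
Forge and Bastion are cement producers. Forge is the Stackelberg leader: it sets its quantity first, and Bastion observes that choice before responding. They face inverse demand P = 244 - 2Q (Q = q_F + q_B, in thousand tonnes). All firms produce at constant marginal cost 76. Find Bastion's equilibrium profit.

882

Solve by backward induction. Given q_F, the follower Bastion maximises π_B = (244 - 2q_F - 2q_B)q_B - 76q_B.
∂π_B/∂q_B = 168 - 2q_F - 4q_B = 0 gives the reaction function q_B = (168 - 2q_F)/4.
Forge substitutes q_B(q_F) into its own profit: π_F = q_F(244 - 2q_F - (168 - 2q_F)/2) - 76q_F = (160 - q_F)q_F - 76q_F.
The leader's first-order condition 84 - 2q_F = 0 yields q_F = 42.
Then q_B = (168 - 2·42)/4 = 21.
Price P = 244 - 2·63 = 118.
Bastion's profit: (118 - 76)·21 = 882.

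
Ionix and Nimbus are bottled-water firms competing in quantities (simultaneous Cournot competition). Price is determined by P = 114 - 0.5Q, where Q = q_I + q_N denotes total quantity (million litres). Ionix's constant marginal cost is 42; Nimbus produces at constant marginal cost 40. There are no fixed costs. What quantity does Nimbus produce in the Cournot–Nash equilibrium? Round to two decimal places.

50.67

Ionix's profit: π_I = (114 - 0.5Q)q_I - (42q_I). Setting ∂π_I/∂q_I = 0: 72 - q_I - (1/2)(q_N) = 0.
Nimbus's profit: π_N = (114 - 0.5Q)q_N - (40q_N). Setting ∂π_N/∂q_N = 0: 74 - q_N - (1/2)(q_I) = 0.
Best responses: q_I = (72 - (1/2)q_N), q_N = (74 - (1/2)q_I).
Solving the pair: q_I = 140/3, q_N = 152/3.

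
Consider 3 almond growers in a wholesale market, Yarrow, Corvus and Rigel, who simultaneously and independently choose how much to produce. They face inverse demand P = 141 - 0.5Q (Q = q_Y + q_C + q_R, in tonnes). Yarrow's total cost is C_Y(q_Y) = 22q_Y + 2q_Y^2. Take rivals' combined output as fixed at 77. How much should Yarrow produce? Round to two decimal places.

16.10

With rivals' combined output fixed at 77, Yarrow's profit is π_Y = (141 - (1/2)·77 - (1/2)q_Y)q_Y - (22q_Y + 2q_Y²) = (205/2 - (1/2)q_Y)q_Y - (22q_Y + 2q_Y²).
∂π_Y/∂q_Y = 161/2 - 5q_Y = 0, so q_Y = 161/10.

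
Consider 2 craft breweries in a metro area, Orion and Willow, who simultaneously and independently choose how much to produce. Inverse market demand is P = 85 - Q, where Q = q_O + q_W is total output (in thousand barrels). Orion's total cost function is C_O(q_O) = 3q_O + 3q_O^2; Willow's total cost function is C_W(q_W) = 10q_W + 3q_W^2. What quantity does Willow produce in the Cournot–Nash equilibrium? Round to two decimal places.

Orion's profit: π_O = (85 - Q)q_O - (3q_O + 3q_O²). Setting ∂π_O/∂q_O = 0: 82 - 8q_O - (q_W) = 0.
Willow's first-order condition: 75 - 8q_W - (q_O) = 0.
So q_O = (82 - q_W)/8 and q_W = (75 - q_O)/8.
Substituting one into the other gives q_O = 83/9 and q_W = 74/9.

8.22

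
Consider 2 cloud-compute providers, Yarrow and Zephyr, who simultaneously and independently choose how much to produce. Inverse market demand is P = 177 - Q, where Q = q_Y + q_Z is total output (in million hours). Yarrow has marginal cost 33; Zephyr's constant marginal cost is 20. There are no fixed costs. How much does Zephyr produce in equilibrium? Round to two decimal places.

56.67

Yarrow's profit: π_Y = (177 - Q)q_Y - (33q_Y). Setting ∂π_Y/∂q_Y = 0: 144 - 2q_Y - (q_Z) = 0.
Zephyr's first-order condition: 157 - 2q_Z - (q_Y) = 0.
Rearranging gives the reaction functions q_Y = (144 - q_Z)/2 and q_Z = (157 - q_Y)/2.
Substituting one into the other gives q_Y = 131/3 and q_Z = 170/3.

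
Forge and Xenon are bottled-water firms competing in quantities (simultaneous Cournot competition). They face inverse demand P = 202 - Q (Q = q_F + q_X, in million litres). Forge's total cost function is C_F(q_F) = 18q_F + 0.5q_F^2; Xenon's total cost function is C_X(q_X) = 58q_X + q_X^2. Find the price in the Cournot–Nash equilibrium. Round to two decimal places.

Forge's profit: π_F = (202 - Q)q_F - (18q_F + (1/2)q_F²). Setting ∂π_F/∂q_F = 0: 184 - 3q_F - (q_X) = 0.
Xenon's first-order condition: 144 - 4q_X - (q_F) = 0.
Best responses: q_F = (184 - q_X)/3, q_X = (144 - q_F)/4.
Substituting one into the other gives q_F = 592/11 and q_X = 248/11.
Total output Q = 840/11, so price P = 202 - 840/11 = 1382/11.

125.64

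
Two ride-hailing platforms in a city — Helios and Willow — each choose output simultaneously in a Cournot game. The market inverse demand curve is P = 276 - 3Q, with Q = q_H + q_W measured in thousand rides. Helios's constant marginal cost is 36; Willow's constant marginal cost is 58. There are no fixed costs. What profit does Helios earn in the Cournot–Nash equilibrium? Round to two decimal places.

2542.37

Helios's profit: π_H = (276 - 3Q)q_H - (36q_H). Setting ∂π_H/∂q_H = 0: 240 - 6q_H - 3(q_W) = 0.
Willow's first-order condition: 218 - 6q_W - 3(q_H) = 0.
So q_H = (240 - 3q_W)/6 and q_W = (218 - 3q_H)/6.
Solving the pair: q_H = 262/9, q_W = 196/9.
Price P = 276 - 3·(458/9) = 370/3.
Helios's profit: (370/3 - 36)·(262/9) = 2542.3704.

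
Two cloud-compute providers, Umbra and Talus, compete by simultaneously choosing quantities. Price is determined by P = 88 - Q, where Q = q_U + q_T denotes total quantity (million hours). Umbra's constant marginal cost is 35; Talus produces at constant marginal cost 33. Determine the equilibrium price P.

52

Umbra's profit: π_U = (88 - Q)q_U - (35q_U). Setting ∂π_U/∂q_U = 0: 53 - 2q_U - (q_T) = 0.
Talus's first-order condition: 55 - 2q_T - (q_U) = 0.
So q_U = (53 - q_T)/2 and q_T = (55 - q_U)/2.
Substituting one into the other gives q_U = 17 and q_T = 19.
Total output Q = 36, so price P = 88 - 36 = 52.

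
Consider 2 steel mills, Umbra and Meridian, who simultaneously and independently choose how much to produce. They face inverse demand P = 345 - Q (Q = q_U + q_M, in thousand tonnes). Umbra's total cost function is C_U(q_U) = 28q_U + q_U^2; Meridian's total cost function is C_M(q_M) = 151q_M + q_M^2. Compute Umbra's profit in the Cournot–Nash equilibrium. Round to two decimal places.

Umbra's profit: π_U = (345 - Q)q_U - (28q_U + q_U²). Setting ∂π_U/∂q_U = 0: 317 - 4q_U - (q_M) = 0.
Meridian's profit: π_M = (345 - Q)q_M - (151q_M + q_M²). Setting ∂π_M/∂q_M = 0: 194 - 4q_M - (q_U) = 0.
Rearranging gives the reaction functions q_U = (317 - q_M)/4 and q_M = (194 - q_U)/4.
Substituting one into the other gives q_U = 358/5 and q_M = 153/5.
Price P = 345 - 511/5 = 1214/5.
Umbra's profit: (1214/5)·(358/5) - 28·(358/5) - (358/5)² = 10253.1200.

10253.12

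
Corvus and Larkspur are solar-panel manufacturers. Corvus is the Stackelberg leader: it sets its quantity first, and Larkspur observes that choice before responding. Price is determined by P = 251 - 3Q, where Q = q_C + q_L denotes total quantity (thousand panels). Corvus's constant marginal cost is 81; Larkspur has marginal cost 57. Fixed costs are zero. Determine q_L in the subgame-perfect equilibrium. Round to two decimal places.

20.17

Solve by backward induction. Given q_C, the follower Larkspur maximises π_L = (251 - 3q_C - 3q_L)q_L - 57q_L.
Follower FOC: 194 - 3q_C - 6q_L = 0, so q_L(q_C) = (194 - 3q_C)/6.
The leader anticipates this reaction. Substituting into P = 251 - 3Q gives P = 154 - (3/2)q_C, so π_C = (154 - (3/2)q_C)q_C - 81q_C.
Maximising: ∂π_C/∂q_C = 73 - 3q_C = 0, giving q_C = 73/3.
Then q_L = (194 - 3·(73/3))/6 = 121/6.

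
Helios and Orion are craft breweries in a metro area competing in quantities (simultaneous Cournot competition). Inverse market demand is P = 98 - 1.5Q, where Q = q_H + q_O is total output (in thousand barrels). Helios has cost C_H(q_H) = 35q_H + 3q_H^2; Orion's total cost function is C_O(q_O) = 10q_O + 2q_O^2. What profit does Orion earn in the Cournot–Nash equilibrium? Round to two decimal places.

461.39

Helios's profit: π_H = (98 - 1.5Q)q_H - (35q_H + 3q_H²). Setting ∂π_H/∂q_H = 0: 63 - 9q_H - (3/2)(q_O) = 0.
Orion's first-order condition: 88 - 7q_O - (3/2)(q_H) = 0.
So q_H = (63 - (3/2)q_O)/9 and q_O = (88 - (3/2)q_H)/7.
Substituting one into the other gives q_H = 412/81 and q_O = 310/27.
Price P = 98 - (3/2)·(1342/81) = 1975/27.
Orion's profit: (1975/27)·(310/27) - 10·(310/27) - 2(310/27)² = 461.3855.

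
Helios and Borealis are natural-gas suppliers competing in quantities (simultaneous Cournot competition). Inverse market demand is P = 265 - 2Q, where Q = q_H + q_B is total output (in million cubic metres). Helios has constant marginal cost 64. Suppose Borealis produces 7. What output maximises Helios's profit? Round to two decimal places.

46.75

With the rival's output fixed at 7, Helios's profit is π_H = (265 - 2·7 - 2q_H)q_H - (64q_H) = (251 - 2q_H)q_H - (64q_H).
∂π_H/∂q_H = 187 - 4q_H = 0, so q_H = 187/4.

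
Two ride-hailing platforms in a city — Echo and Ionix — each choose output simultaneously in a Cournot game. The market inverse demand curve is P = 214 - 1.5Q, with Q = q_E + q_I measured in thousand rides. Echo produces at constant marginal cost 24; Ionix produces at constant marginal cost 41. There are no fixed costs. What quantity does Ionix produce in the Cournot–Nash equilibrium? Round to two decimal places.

Echo's profit: π_E = (214 - 1.5Q)q_E - (24q_E). Setting ∂π_E/∂q_E = 0: 190 - 3q_E - (3/2)(q_I) = 0.
Ionix's profit: π_I = (214 - 1.5Q)q_I - (41q_I). Setting ∂π_I/∂q_I = 0: 173 - 3q_I - (3/2)(q_E) = 0.
Rearranging gives the reaction functions q_E = (190 - (3/2)q_I)/3 and q_I = (173 - (3/2)q_E)/3.
Substituting one into the other gives q_E = 46 and q_I = 104/3.

34.67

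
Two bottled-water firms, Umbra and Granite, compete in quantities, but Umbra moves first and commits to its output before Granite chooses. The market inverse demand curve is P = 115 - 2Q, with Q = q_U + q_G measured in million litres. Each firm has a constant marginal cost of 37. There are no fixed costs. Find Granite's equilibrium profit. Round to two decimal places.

190.13

Solve by backward induction. Given q_U, the follower Granite maximises π_G = (115 - 2q_U - 2q_G)q_G - 37q_G.
∂π_G/∂q_G = 78 - 2q_U - 4q_G = 0 gives the reaction function q_G = (78 - 2q_U)/4.
The leader anticipates this reaction. Substituting into P = 115 - 2Q gives P = 76 - q_U, so π_U = (76 - q_U)q_U - 37q_U.
The leader's first-order condition 39 - 2q_U = 0 yields q_U = 39/2.
Then q_G = (78 - 2·(39/2))/4 = 39/4.
Price P = 115 - 2·(117/4) = 113/2.
Granite's profit: (113/2 - 37)·(39/4) = 1521/8.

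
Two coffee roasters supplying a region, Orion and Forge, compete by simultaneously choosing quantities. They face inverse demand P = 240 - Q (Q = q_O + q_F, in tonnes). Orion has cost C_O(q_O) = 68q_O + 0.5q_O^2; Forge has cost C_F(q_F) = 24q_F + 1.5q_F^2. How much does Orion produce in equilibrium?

Orion's profit: π_O = (240 - Q)q_O - (68q_O + (1/2)q_O²). Setting ∂π_O/∂q_O = 0: 172 - 3q_O - (q_F) = 0.
Forge's first-order condition: 216 - 5q_F - (q_O) = 0.
So q_O = (172 - q_F)/3 and q_F = (216 - q_O)/5.
Substituting one into the other gives q_O = 46 and q_F = 34.

46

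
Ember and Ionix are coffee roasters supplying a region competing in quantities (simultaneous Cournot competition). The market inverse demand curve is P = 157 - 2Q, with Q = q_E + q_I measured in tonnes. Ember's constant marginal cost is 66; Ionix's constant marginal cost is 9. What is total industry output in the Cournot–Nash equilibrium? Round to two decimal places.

39.83

Ember's profit: π_E = (157 - 2Q)q_E - (66q_E). Setting ∂π_E/∂q_E = 0: 91 - 4q_E - 2(q_I) = 0.
Ionix's profit: π_I = (157 - 2Q)q_I - (9q_I). Setting ∂π_I/∂q_I = 0: 148 - 4q_I - 2(q_E) = 0.
Rearranging gives the reaction functions q_E = (91 - 2q_I)/4 and q_I = (148 - 2q_E)/4.
Substituting one into the other gives q_E = 17/3 and q_I = 205/6.
Total output Q = 17/3 + 205/6 = 239/6.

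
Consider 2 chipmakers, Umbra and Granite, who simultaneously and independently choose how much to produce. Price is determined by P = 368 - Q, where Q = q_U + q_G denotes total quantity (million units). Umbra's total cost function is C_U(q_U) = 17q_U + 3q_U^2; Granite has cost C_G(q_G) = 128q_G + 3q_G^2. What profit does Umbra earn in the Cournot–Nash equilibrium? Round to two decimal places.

Umbra's profit: π_U = (368 - Q)q_U - (17q_U + 3q_U²). Setting ∂π_U/∂q_U = 0: 351 - 8q_U - (q_G) = 0.
Granite's profit: π_G = (368 - Q)q_G - (128q_G + 3q_G²). Setting ∂π_G/∂q_G = 0: 240 - 8q_G - (q_U) = 0.
Best responses: q_U = (351 - q_G)/8, q_G = (240 - q_U)/8.
Solving the pair: q_U = 856/21, q_G = 523/21.
Price P = 368 - 197/3 = 907/3.
Umbra's profit: (907/3)·(856/21) - 17·(856/21) - 3(856/21)² = 6646.1315.

6646.13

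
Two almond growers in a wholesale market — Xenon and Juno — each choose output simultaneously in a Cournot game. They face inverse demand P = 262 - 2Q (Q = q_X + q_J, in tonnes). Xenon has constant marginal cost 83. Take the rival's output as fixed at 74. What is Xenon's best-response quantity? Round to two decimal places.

7.75

With the rival's output fixed at 74, Xenon's profit is π_X = (262 - 2·74 - 2q_X)q_X - (83q_X) = (114 - 2q_X)q_X - (83q_X).
∂π_X/∂q_X = 31 - 4q_X = 0, so q_X = 31/4.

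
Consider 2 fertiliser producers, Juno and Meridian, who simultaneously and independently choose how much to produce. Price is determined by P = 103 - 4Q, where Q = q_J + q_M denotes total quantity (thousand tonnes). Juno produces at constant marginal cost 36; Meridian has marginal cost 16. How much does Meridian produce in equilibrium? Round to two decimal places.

8.92

Juno's profit: π_J = (103 - 4Q)q_J - (36q_J). Setting ∂π_J/∂q_J = 0: 67 - 8q_J - 4(q_M) = 0.
Meridian's first-order condition: 87 - 8q_M - 4(q_J) = 0.
So q_J = (67 - 4q_M)/8 and q_M = (87 - 4q_J)/8.
Solving the pair: q_J = 47/12, q_M = 107/12.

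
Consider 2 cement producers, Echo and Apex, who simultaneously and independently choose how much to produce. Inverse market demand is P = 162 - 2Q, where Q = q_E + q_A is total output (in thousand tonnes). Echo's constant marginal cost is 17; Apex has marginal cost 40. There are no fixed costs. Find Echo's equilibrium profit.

Echo's profit: π_E = (162 - 2Q)q_E - (17q_E). Setting ∂π_E/∂q_E = 0: 145 - 4q_E - 2(q_A) = 0.
Apex's first-order condition: 122 - 4q_A - 2(q_E) = 0.
Best responses: q_E = (145 - 2q_A)/4, q_A = (122 - 2q_E)/4.
Substituting one into the other gives q_E = 28 and q_A = 33/2.
Price P = 162 - 2·(89/2) = 73.
Echo's profit: (73 - 17)·28 = 1568.

1568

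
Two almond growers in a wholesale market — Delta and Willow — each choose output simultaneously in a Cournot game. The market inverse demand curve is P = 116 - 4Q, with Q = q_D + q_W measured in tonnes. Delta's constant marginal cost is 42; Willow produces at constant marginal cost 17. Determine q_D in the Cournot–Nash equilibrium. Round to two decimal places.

4.08

Delta's profit: π_D = (116 - 4Q)q_D - (42q_D). Setting ∂π_D/∂q_D = 0: 74 - 8q_D - 4(q_W) = 0.
Willow's first-order condition: 99 - 8q_W - 4(q_D) = 0.
Rearranging gives the reaction functions q_D = (74 - 4q_W)/8 and q_W = (99 - 4q_D)/8.
Substituting one into the other gives q_D = 49/12 and q_W = 31/3.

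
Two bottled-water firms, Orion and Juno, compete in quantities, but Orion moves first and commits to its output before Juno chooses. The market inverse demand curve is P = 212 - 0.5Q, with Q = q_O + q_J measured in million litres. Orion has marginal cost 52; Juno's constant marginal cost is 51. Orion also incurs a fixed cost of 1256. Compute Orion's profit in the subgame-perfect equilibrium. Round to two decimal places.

Solve by backward induction. Given q_O, the follower Juno maximises π_J = (212 - (1/2)q_O - (1/2)q_J)q_J - 51q_J.
∂π_J/∂q_J = 161 - (1/2)q_O - q_J = 0 gives the reaction function q_J = (161 - (1/2)q_O).
Orion substitutes q_J(q_O) into its own profit: π_O = q_O(212 - (1/2)q_O - (161 - (1/2)q_O)/2) - 52q_O = (263/2 - (1/4)q_O)q_O - 52q_O.
Maximising: ∂π_O/∂q_O = 159/2 - (1/2)q_O = 0, giving q_O = 159.
Then q_J = (161 - (1/2)·159) = 163/2.
Price P = 212 - (1/2)·(481/2) = 367/4.
Orion's profit: (367/4 - 52)·159 - 1256 = 5064.2500.

5064.25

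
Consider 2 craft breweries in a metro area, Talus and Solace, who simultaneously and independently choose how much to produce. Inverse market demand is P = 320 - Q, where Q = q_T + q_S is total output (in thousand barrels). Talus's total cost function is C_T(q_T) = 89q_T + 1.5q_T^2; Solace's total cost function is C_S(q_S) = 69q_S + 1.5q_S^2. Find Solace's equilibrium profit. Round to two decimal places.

4551.11

Talus's profit: π_T = (320 - Q)q_T - (89q_T + (3/2)q_T²). Setting ∂π_T/∂q_T = 0: 231 - 5q_T - (q_S) = 0.
Solace's first-order condition: 251 - 5q_S - (q_T) = 0.
So q_T = (231 - q_S)/5 and q_S = (251 - q_T)/5.
Substituting one into the other gives q_T = 113/3 and q_S = 128/3.
Price P = 320 - 241/3 = 719/3.
Solace's profit: (719/3)·(128/3) - 69·(128/3) - (3/2)(128/3)² = 4551.1111.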